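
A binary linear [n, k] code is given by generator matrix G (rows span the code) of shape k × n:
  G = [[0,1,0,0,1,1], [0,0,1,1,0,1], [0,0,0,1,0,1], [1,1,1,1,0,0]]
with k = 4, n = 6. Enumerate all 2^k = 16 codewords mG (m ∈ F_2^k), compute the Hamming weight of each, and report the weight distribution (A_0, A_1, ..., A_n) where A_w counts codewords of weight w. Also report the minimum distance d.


Weight distribution: A_0 = 1, A_1 = 1, A_2 = 2, A_3 = 6, A_4 = 5, A_5 = 1. Minimum distance d = 1.

Enumerate all 2^4 = 16 messages m ∈ F_2^4.
For each, compute codeword c = mG in F_2^6, then tally its weight.
  m = 0000 → c = 000000, weight = 0.
  m = 1000 → c = 010011, weight = 3.
  m = 0100 → c = 001101, weight = 3.
  m = 1100 → c = 011110, weight = 4.
  m = 0010 → c = 000101, weight = 2.
  m = 1010 → c = 010110, weight = 3.
  m = 0110 → c = 001000, weight = 1.
  m = 1110 → c = 011011, weight = 4.
  m = 0001 → c = 111100, weight = 4.
  m = 1001 → c = 101111, weight = 5.
  m = 0101 → c = 110001, weight = 3.
  m = 1101 → c = 100010, weight = 2.
  m = 0011 → c = 111001, weight = 4.
  m = 1011 → c = 101010, weight = 3.
  m = 0111 → c = 110100, weight = 3.
  m = 1111 → c = 100111, weight = 4.
Tally weights:
  weight 0: 1 codewords.
  weight 1: 1 codewords.
  weight 2: 2 codewords.
  weight 3: 6 codewords.
  weight 4: 5 codewords.
  weight 5: 1 codewords.
Minimum distance d = smallest w > 0 with A_w > 0 = 1.
Sanity: Σ A_w = 16 = 2^4 = 16 ✓.


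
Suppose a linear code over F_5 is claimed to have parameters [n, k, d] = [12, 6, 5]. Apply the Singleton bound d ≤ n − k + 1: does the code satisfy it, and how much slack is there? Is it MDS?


Singleton RHS = n − k + 1 = 7, slack = 2, bound satisfied, not MDS.

Singleton bound: d ≤ n − k + 1.
Here n = 12, k = 6, so n − k + 1 = 7.
Given d = 5, check d ≤ 7: YES.
Slack = (n − k + 1) − d = 2.
The code is NOT MDS (slack = 2 > 0).
Description: the claimed parameters are [12, 6, 5]_5; such a code would be non-MDS.


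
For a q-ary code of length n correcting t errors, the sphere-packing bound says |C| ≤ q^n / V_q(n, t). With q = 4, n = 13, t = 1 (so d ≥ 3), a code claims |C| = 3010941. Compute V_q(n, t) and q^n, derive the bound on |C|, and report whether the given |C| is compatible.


V_q(n, t) = 40, q^n = 67108864, Hamming bound = 1677721, |C| = 3010941 > bound (violated).

Step 1: Compute V_q(n, t) = Σ_{j=0}^1 C(n, j) (q−1)^j.
  j = 0: C(13,0)·(3)^0 = 1·1 = 1.
  j = 1: C(13,1)·(3)^1 = 13·3 = 39.
  V_q(n, t) = 1 + 39 = 40.
Step 2: q^n = 4^13 = 67108864.
Step 3: Hamming bound ⌊q^n / V_q(n,t)⌋ = ⌊67108864/40⌋ = 1677721.
Step 4: Compare |C| = 3010941 to 1677721: violated.
The claimed |C| lies above the Hamming bound, so no 4-ary code of length 13 with d ≥ 3 can have 3010941 codewords.


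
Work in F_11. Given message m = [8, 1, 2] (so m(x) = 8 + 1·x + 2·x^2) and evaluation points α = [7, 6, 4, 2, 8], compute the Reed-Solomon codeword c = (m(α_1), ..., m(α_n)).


c = [3, 9, 0, 7, 1]

Message polynomial: m(x) = 8 + 1·x + 2·x^2 (mod 11).
For each evaluation point α_i, compute m(α_i) mod 11:
  α_1 = 7: Horner steps 2 → 4 → 3, so m(7) = 3.
  α_2 = 6: Horner steps 2 → 2 → 9, so m(6) = 9.
  α_3 = 4: Horner steps 2 → 9 → 0, so m(4) = 0.
  α_4 = 2: Horner steps 2 → 5 → 7, so m(2) = 7.
  α_5 = 8: Horner steps 2 → 6 → 1, so m(8) = 1.
Codeword c = [3, 9, 0, 7, 1] ∈ F_11^5.


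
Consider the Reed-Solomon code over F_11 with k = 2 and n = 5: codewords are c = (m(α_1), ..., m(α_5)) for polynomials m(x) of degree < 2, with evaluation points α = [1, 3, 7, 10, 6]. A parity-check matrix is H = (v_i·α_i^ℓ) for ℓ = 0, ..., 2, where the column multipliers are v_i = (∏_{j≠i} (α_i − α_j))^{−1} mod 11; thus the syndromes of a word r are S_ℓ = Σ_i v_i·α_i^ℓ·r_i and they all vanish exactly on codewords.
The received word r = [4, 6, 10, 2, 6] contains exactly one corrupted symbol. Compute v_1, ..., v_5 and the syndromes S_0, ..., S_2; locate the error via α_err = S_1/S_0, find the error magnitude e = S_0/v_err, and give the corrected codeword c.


S = (6, 3, 7), error at position 5, error magnitude e = 8, c = [4, 6, 10, 2, 9].

Step 1: column multipliers v_i = (∏_{j≠i}(α_i − α_j))^{−1} mod 11.
  i = 1 (α = 1): (1−3)(1−7)(1−10)(1−6) = (−2)·(−6)·(−9)·(−5) = 540 ≡ 1, so v_1 = 1^{−1} = 1 (mod 11).
  i = 2 (α = 3): (3−1)(3−7)(3−10)(3−6) = 2·(−4)·(−7)·(−3) = −168 ≡ 8, so v_2 = 8^{−1} = 7 (mod 11).
  i = 3 (α = 7): (7−1)(7−3)(7−10)(7−6) = 6·4·(−3)·1 = −72 ≡ 5, so v_3 = 5^{−1} = 9 (mod 11).
  i = 4 (α = 10): (10−1)(10−3)(10−7)(10−6) = 9·7·3·4 = 756 ≡ 8, so v_4 = 8^{−1} = 7 (mod 11).
  i = 5 (α = 6): (6−1)(6−3)(6−7)(6−10) = 5·3·(−1)·(−4) = 60 ≡ 5, so v_5 = 5^{−1} = 9 (mod 11).
  v = [1, 7, 9, 7, 9].
Step 2: syndromes of r = [4, 6, 10, 2, 6] (all sums mod 11).
  S_0 = Σ v_i r_i = 1·4 + 7·6 + 9·10 + 7·2 + 9·6 = 204 ≡ 6.
  S_1 = Σ v_i α_i r_i = 1·1·4 + 7·3·6 + 9·7·10 + 7·10·2 + 9·6·6 = 1224 ≡ 3.
  α_i^2 mod 11 = [1, 9, 5, 1, 3].
  S_2 = Σ v_i α_i^2 r_i = 1·1·4 + 7·9·6 + 9·5·10 + 7·1·2 + 9·3·6 = 1008 ≡ 7.
  S = (6, 3, 7) ≠ 0, so r is not a codeword (an error is present).
Step 3: locate the error. For a single error e at position i, S_ℓ = v_i·e·α_i^ℓ, so α_err = S_1/S_0.
  S_0^{−1} = 6^{−1} = 2 (mod 11), so α_err = 3·2 = 6 ≡ 6 = α_5. Error position i = 5.
  Consistency check: S_2/S_1 = 7·4 = 28 ≡ 6 = α_err ✓ (single-error assumption holds).
Step 4: error magnitude e = S_0/v_5 = S_0·∏_{j≠5}(α_5 − α_j) = 6·5 = 30 ≡ 8 (mod 11).
Step 5: correct position 5: c_5 = r_5 − e = 6 − 8 ≡ 9 (mod 11). Hence c = [4, 6, 10, 2, 9].
  Check: interpolating c through the α_i gives m(x) = 3 + 1·x (degree < 2) with m(α_i) = c_i for every i, so c is indeed a codeword.


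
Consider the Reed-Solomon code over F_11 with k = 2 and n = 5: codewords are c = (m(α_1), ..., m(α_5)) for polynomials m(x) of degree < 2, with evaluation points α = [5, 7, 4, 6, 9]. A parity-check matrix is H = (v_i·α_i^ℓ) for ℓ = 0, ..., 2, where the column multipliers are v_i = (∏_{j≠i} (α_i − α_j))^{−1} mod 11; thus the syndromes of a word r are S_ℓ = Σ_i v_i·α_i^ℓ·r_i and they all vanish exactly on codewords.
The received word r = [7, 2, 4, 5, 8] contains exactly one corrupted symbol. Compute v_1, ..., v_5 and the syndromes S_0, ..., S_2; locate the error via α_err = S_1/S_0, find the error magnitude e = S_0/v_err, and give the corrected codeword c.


S = (1, 6, 3), error at position 4, error magnitude e = 6, c = [7, 2, 4, 10, 8].

Step 1: column multipliers v_i = (∏_{j≠i}(α_i − α_j))^{−1} mod 11.
  i = 1 (α = 5): (5−7)(5−4)(5−6)(5−9) = (−2)·1·(−1)·(−4) = −8 ≡ 3, so v_1 = 3^{−1} = 4 (mod 11).
  i = 2 (α = 7): (7−5)(7−4)(7−6)(7−9) = 2·3·1·(−2) = −12 ≡ 10, so v_2 = 10^{−1} = 10 (mod 11).
  i = 3 (α = 4): (4−5)(4−7)(4−6)(4−9) = (−1)·(−3)·(−2)·(−5) = 30 ≡ 8, so v_3 = 8^{−1} = 7 (mod 11).
  i = 4 (α = 6): (6−5)(6−7)(6−4)(6−9) = 1·(−1)·2·(−3) = 6 ≡ 6, so v_4 = 6^{−1} = 2 (mod 11).
  i = 5 (α = 9): (9−5)(9−7)(9−4)(9−6) = 4·2·5·3 = 120 ≡ 10, so v_5 = 10^{−1} = 10 (mod 11).
  v = [4, 10, 7, 2, 10].
Step 2: syndromes of r = [7, 2, 4, 5, 8] (all sums mod 11).
  S_0 = Σ v_i r_i = 4·7 + 10·2 + 7·4 + 2·5 + 10·8 = 166 ≡ 1.
  S_1 = Σ v_i α_i r_i = 4·5·7 + 10·7·2 + 7·4·4 + 2·6·5 + 10·9·8 = 1172 ≡ 6.
  α_i^2 mod 11 = [3, 5, 5, 3, 4].
  S_2 = Σ v_i α_i^2 r_i = 4·3·7 + 10·5·2 + 7·5·4 + 2·3·5 + 10·4·8 = 674 ≡ 3.
  S = (1, 6, 3) ≠ 0, so r is not a codeword (an error is present).
Step 3: locate the error. For a single error e at position i, S_ℓ = v_i·e·α_i^ℓ, so α_err = S_1/S_0.
  S_0^{−1} = 1^{−1} = 1 (mod 11), so α_err = 6·1 = 6 ≡ 6 = α_4. Error position i = 4.
  Consistency check: S_2/S_1 = 3·2 = 6 ≡ 6 = α_err ✓ (single-error assumption holds).
Step 4: error magnitude e = S_0/v_4 = S_0·∏_{j≠4}(α_4 − α_j) = 1·6 = 6 ≡ 6 (mod 11).
Step 5: correct position 4: c_4 = r_4 − e = 5 − 6 ≡ 10 (mod 11). Hence c = [7, 2, 4, 10, 8].
  Check: interpolating c through the α_i gives m(x) = 3 + 3·x (degree < 2) with m(α_i) = c_i for every i, so c is indeed a codeword.


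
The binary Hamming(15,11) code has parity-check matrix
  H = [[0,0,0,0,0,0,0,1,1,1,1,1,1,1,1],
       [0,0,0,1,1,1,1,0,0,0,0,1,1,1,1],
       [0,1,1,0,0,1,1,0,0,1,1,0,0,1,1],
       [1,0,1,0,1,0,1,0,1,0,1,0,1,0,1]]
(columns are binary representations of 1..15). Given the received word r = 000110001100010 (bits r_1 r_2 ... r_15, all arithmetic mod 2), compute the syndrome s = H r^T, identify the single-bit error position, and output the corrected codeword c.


s = (1, 1, 0, 0)^T, error position = 12, corrected codeword c = 000110001101010

Compute s = H r^T mod 2 one row at a time:
  s_1 = 0 + 1 + 1 + 0 + 0 + 0 + 1 + 0 = 3 ≡ 1 (mod 2).
  s_2 = 1 + 1 + 0 + 0 + 0 + 0 + 1 + 0 = 3 ≡ 1 (mod 2).
  s_3 = 0 + 0 + 0 + 0 + 1 + 0 + 1 + 0 = 2 ≡ 0 (mod 2).
  s_4 = 0 + 0 + 1 + 0 + 1 + 0 + 0 + 0 = 2 ≡ 0 (mod 2).
s = (1, 1, 0, 0)^T — this equals column 12 of H (binary 1100), so error is at position 12.
Correct: flip bit 12 of r = 000110001100010 to get c = 000110001101010.


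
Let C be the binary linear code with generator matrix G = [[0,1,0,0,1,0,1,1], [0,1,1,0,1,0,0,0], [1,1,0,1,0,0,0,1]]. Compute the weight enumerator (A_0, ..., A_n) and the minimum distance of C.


Weight distribution: A_0 = 1, A_3 = 2, A_4 = 3, A_5 = 2. Minimum distance d = 3.

Enumerate all 2^3 = 8 messages m ∈ F_2^3.
For each, compute codeword c = mG in F_2^8, then tally its weight.
  m = 000 → c = 00000000, weight = 0.
  m = 100 → c = 01001011, weight = 4.
  m = 010 → c = 01101000, weight = 3.
  m = 110 → c = 00100011, weight = 3.
  m = 001 → c = 11010001, weight = 4.
  m = 101 → c = 10011010, weight = 4.
  m = 011 → c = 10111001, weight = 5.
  m = 111 → c = 11110010, weight = 5.
Tally weights:
  weight 0: 1 codewords.
  weight 3: 2 codewords.
  weight 4: 3 codewords.
  weight 5: 2 codewords.
Minimum distance d = smallest w > 0 with A_w > 0 = 3.
Sanity: Σ A_w = 8 = 2^3 = 8 ✓.


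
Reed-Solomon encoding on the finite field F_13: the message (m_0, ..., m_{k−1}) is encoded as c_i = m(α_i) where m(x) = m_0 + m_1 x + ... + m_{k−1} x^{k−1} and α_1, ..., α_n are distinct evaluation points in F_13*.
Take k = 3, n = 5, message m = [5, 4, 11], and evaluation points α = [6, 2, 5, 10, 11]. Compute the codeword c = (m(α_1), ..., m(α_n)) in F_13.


c = [9, 5, 1, 1, 2]

Message polynomial: m(x) = 5 + 4·x + 11·x^2 (mod 13).
For each evaluation point α_i, compute m(α_i) mod 13:
  α_1 = 6: Horner steps 11 → 5 → 9, so m(6) = 9.
  α_2 = 2: Horner steps 11 → 0 → 5, so m(2) = 5.
  α_3 = 5: Horner steps 11 → 7 → 1, so m(5) = 1.
  α_4 = 10: Horner steps 11 → 10 → 1, so m(10) = 1.
  α_5 = 11: Horner steps 11 → 8 → 2, so m(11) = 2.
Codeword c = [9, 5, 1, 1, 2] ∈ F_13^5.


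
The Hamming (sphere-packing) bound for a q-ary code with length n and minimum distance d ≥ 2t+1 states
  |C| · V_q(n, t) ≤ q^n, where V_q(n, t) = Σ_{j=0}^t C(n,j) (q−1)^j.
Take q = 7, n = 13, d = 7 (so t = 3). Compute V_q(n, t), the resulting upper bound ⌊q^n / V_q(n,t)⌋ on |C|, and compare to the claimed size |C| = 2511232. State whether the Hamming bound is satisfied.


V_q(n, t) = 64663, q^n = 96889010407, Hamming bound = 1498368, |C| = 2511232 > bound (violated).

Step 1: Compute V_q(n, t) = Σ_{j=0}^3 C(n, j) (q−1)^j.
  j = 0: C(13,0)·(6)^0 = 1·1 = 1.
  j = 1: C(13,1)·(6)^1 = 13·6 = 78.
  j = 2: C(13,2)·(6)^2 = 78·36 = 2808.
  j = 3: C(13,3)·(6)^3 = 286·216 = 61776.
  V_q(n, t) = 1 + 78 + 2808 + 61776 = 64663.
Step 2: q^n = 7^13 = 96889010407.
Step 3: Hamming bound ⌊q^n / V_q(n,t)⌋ = ⌊96889010407/64663⌋ = 1498368.
Step 4: Compare |C| = 2511232 to 1498368: violated.
The claimed |C| lies above the Hamming bound, so no 7-ary code of length 13 with d ≥ 7 can have 2511232 codewords.


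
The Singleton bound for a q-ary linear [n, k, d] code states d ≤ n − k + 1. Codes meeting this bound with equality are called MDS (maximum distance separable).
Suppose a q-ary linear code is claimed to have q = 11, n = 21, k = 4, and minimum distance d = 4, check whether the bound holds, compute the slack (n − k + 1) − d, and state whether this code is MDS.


Singleton RHS = n − k + 1 = 18, slack = 14, bound satisfied, not MDS.

Singleton bound: d ≤ n − k + 1.
Here n = 21, k = 4, so n − k + 1 = 18.
Given d = 4, check d ≤ 18: YES.
Slack = (n − k + 1) − d = 14.
The code is NOT MDS (slack = 14 > 0).
Description: the claimed parameters are [21, 4, 4]_11; such a code would be non-MDS.


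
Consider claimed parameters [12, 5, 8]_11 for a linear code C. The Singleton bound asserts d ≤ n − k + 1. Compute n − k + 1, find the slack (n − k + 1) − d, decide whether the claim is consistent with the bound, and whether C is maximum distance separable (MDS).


Singleton RHS = n − k + 1 = 8, slack = 0, bound satisfied, MDS.

Singleton bound: d ≤ n − k + 1.
Here n = 12, k = 5, so n − k + 1 = 8.
Given d = 8, check d ≤ 8: YES.
Slack = (n − k + 1) − d = 0.
The code is MDS (slack = 0).
Description: the claimed parameters are [12, 5, 8]_11; such a code would be MDS (meets Singleton bound).


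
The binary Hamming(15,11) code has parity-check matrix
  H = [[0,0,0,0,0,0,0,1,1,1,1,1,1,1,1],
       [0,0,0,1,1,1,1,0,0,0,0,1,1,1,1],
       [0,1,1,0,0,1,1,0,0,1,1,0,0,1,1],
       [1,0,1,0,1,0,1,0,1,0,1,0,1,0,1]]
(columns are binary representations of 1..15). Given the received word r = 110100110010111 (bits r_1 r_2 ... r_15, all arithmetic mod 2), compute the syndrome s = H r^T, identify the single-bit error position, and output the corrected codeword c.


s = (1, 1, 1, 1)^T, error position = 15, corrected codeword c = 110100110010110

Compute s = H r^T mod 2 one row at a time:
  s_1 = 1 + 0 + 0 + 1 + 0 + 1 + 1 + 1 = 5 ≡ 1 (mod 2).
  s_2 = 1 + 0 + 0 + 1 + 0 + 1 + 1 + 1 = 5 ≡ 1 (mod 2).
  s_3 = 1 + 0 + 0 + 1 + 0 + 1 + 1 + 1 = 5 ≡ 1 (mod 2).
  s_4 = 1 + 0 + 0 + 1 + 0 + 1 + 1 + 1 = 5 ≡ 1 (mod 2).
s = (1, 1, 1, 1)^T — this equals column 15 of H (binary 1111), so error is at position 15.
Correct: flip bit 15 of r = 110100110010111 to get c = 110100110010110.


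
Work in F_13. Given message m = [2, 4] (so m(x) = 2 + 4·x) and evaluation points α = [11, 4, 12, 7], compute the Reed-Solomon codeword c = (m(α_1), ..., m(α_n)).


c = [7, 5, 11, 4]

Message polynomial: m(x) = 2 + 4·x (mod 13).
For each evaluation point α_i, compute m(α_i) mod 13:
  α_1 = 11: Horner steps 4 → 7, so m(11) = 7.
  α_2 = 4: Horner steps 4 → 5, so m(4) = 5.
  α_3 = 12: Horner steps 4 → 11, so m(12) = 11.
  α_4 = 7: Horner steps 4 → 4, so m(7) = 4.
Codeword c = [7, 5, 11, 4] ∈ F_13^4.


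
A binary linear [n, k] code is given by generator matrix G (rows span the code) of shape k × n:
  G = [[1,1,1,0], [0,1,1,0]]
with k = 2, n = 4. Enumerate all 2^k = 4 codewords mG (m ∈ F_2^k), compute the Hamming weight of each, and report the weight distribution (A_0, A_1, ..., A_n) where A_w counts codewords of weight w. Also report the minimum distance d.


Weight distribution: A_0 = 1, A_1 = 1, A_2 = 1, A_3 = 1. Minimum distance d = 1.

Enumerate all 2^2 = 4 messages m ∈ F_2^2.
For each, compute codeword c = mG in F_2^4, then tally its weight.
  m = 00 → c = 0000, weight = 0.
  m = 10 → c = 1110, weight = 3.
  m = 01 → c = 0110, weight = 2.
  m = 11 → c = 1000, weight = 1.
Tally weights:
  weight 0: 1 codewords.
  weight 1: 1 codewords.
  weight 2: 1 codewords.
  weight 3: 1 codewords.
Minimum distance d = smallest w > 0 with A_w > 0 = 1.
Sanity: Σ A_w = 4 = 2^2 = 4 ✓.


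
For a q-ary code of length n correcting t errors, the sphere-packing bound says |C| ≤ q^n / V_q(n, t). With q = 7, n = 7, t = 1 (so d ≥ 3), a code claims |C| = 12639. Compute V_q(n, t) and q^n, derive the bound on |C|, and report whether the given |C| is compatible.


V_q(n, t) = 43, q^n = 823543, Hamming bound = 19152, |C| = 12639 ≤ bound (satisfied).

Step 1: Compute V_q(n, t) = Σ_{j=0}^1 C(n, j) (q−1)^j.
  j = 0: C(7,0)·(6)^0 = 1·1 = 1.
  j = 1: C(7,1)·(6)^1 = 7·6 = 42.
  V_q(n, t) = 1 + 42 = 43.
Step 2: q^n = 7^7 = 823543.
Step 3: Hamming bound ⌊q^n / V_q(n,t)⌋ = ⌊823543/43⌋ = 19152.
Step 4: Compare |C| = 12639 to 19152: satisfied.
The claimed |C| lies below the Hamming bound.


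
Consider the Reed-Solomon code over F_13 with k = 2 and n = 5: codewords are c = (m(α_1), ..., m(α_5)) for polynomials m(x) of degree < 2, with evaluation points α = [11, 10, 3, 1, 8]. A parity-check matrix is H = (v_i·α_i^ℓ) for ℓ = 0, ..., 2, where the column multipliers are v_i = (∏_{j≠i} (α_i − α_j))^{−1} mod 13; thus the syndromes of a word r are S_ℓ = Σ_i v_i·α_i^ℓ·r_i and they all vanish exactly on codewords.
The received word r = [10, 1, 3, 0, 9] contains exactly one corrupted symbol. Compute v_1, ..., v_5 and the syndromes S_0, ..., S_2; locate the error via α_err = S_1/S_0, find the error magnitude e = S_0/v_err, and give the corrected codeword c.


S = (11, 11, 11), error at position 4, error magnitude e = 2, c = [10, 1, 3, 11, 9].

Step 1: column multipliers v_i = (∏_{j≠i}(α_i − α_j))^{−1} mod 13.
  i = 1 (α = 11): (11−10)(11−3)(11−1)(11−8) = 1·8·10·3 = 240 ≡ 6, so v_1 = 6^{−1} = 11 (mod 13).
  i = 2 (α = 10): (10−11)(10−3)(10−1)(10−8) = (−1)·7·9·2 = −126 ≡ 4, so v_2 = 4^{−1} = 10 (mod 13).
  i = 3 (α = 3): (3−11)(3−10)(3−1)(3−8) = (−8)·(−7)·2·(−5) = −560 ≡ 12, so v_3 = 12^{−1} = 12 (mod 13).
  i = 4 (α = 1): (1−11)(1−10)(1−3)(1−8) = (−10)·(−9)·(−2)·(−7) = 1260 ≡ 12, so v_4 = 12^{−1} = 12 (mod 13).
  i = 5 (α = 8): (8−11)(8−10)(8−3)(8−1) = (−3)·(−2)·5·7 = 210 ≡ 2, so v_5 = 2^{−1} = 7 (mod 13).
  v = [11, 10, 12, 12, 7].
Step 2: syndromes of r = [10, 1, 3, 0, 9] (all sums mod 13).
  S_0 = Σ v_i r_i = 11·10 + 10·1 + 12·3 + 12·0 + 7·9 = 219 ≡ 11.
  S_1 = Σ v_i α_i r_i = 11·11·10 + 10·10·1 + 12·3·3 + 12·1·0 + 7·8·9 = 1922 ≡ 11.
  α_i^2 mod 13 = [4, 9, 9, 1, 12].
  S_2 = Σ v_i α_i^2 r_i = 11·4·10 + 10·9·1 + 12·9·3 + 12·1·0 + 7·12·9 = 1610 ≡ 11.
  S = (11, 11, 11) ≠ 0, so r is not a codeword (an error is present).
Step 3: locate the error. For a single error e at position i, S_ℓ = v_i·e·α_i^ℓ, so α_err = S_1/S_0.
  S_0^{−1} = 11^{−1} = 6 (mod 13), so α_err = 11·6 = 66 ≡ 1 = α_4. Error position i = 4.
  Consistency check: S_2/S_1 = 11·6 = 66 ≡ 1 = α_err ✓ (single-error assumption holds).
Step 4: error magnitude e = S_0/v_4 = S_0·∏_{j≠4}(α_4 − α_j) = 11·12 = 132 ≡ 2 (mod 13).
Step 5: correct position 4: c_4 = r_4 − e = 0 − 2 ≡ 11 (mod 13). Hence c = [10, 1, 3, 11, 9].
  Check: interpolating c through the α_i gives m(x) = 2 + 9·x (degree < 2) with m(α_i) = c_i for every i, so c is indeed a codeword.


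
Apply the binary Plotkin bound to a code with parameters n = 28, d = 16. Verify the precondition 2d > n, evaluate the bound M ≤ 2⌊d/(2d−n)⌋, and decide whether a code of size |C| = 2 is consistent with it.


Plotkin bound M ≤ 8; given |C| = 2 ≤ bound (satisfied).

Check applicability: 2d = 32, n = 28.
2d − n = 4 > 0, so Plotkin applies.
Compute d/(2d−n) = 16/4 ≈ 4.0000.
⌊d/(2d−n)⌋ = 4.
Plotkin bound: M ≤ 2·4 = 8.
Given |C| = 2, check: satisfied.
This |C| is below the Plotkin bound.


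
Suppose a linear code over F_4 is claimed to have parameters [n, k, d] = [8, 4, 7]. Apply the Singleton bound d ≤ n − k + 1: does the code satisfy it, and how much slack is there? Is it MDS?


Singleton RHS = n − k + 1 = 5, slack = -2, bound violated (no such code; not MDS).

Singleton bound: d ≤ n − k + 1.
Here n = 8, k = 4, so n − k + 1 = 5.
Given d = 7, check d ≤ 5: NO.
Slack = (n − k + 1) − d = -2.
The slack is negative: d = 7 exceeds n − k + 1 = 5 by 2, so the Singleton bound is violated and no linear [8, 4, 7]_4 code can exist. In particular it is not MDS (MDS requires d = n − k + 1 exactly).
Description: the claimed parameters are [8, 4, 7]_4; such a code would be impossible (violates the Singleton bound).


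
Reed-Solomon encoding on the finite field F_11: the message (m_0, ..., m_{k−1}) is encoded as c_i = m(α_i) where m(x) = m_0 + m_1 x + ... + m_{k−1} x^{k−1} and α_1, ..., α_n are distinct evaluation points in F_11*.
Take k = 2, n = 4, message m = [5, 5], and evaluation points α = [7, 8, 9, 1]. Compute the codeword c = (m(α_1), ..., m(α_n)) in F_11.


c = [7, 1, 6, 10]

Message polynomial: m(x) = 5 + 5·x (mod 11).
For each evaluation point α_i, compute m(α_i) mod 11:
  α_1 = 7: Horner steps 5 → 7, so m(7) = 7.
  α_2 = 8: Horner steps 5 → 1, so m(8) = 1.
  α_3 = 9: Horner steps 5 → 6, so m(9) = 6.
  α_4 = 1: Horner steps 5 → 10, so m(1) = 10.
Codeword c = [7, 1, 6, 10] ∈ F_11^4.


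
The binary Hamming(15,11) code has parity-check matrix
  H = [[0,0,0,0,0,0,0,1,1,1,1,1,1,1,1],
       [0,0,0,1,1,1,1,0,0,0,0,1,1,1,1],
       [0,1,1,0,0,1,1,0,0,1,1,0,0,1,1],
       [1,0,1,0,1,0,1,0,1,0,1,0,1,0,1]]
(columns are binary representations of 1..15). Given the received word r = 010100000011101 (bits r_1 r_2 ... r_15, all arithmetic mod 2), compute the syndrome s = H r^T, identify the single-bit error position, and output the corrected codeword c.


s = (0, 0, 1, 1)^T, error position = 3, corrected codeword c = 011100000011101

Compute s = H r^T mod 2 one row at a time:
  s_1 = 0 + 0 + 0 + 1 + 1 + 1 + 0 + 1 = 4 ≡ 0 (mod 2).
  s_2 = 1 + 0 + 0 + 0 + 1 + 1 + 0 + 1 = 4 ≡ 0 (mod 2).
  s_3 = 1 + 0 + 0 + 0 + 0 + 1 + 0 + 1 = 3 ≡ 1 (mod 2).
  s_4 = 0 + 0 + 0 + 0 + 0 + 1 + 1 + 1 = 3 ≡ 1 (mod 2).
s = (0, 0, 1, 1)^T — this equals column 3 of H (binary 0011), so error is at position 3.
Correct: flip bit 3 of r = 010100000011101 to get c = 011100000011101.


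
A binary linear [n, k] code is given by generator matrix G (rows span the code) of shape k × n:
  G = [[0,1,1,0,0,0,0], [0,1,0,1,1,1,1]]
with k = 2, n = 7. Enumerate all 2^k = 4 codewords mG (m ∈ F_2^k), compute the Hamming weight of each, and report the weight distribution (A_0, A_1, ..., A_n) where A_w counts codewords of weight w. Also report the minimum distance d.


Weight distribution: A_0 = 1, A_2 = 1, A_5 = 2. Minimum distance d = 2.

Enumerate all 2^2 = 4 messages m ∈ F_2^2.
For each, compute codeword c = mG in F_2^7, then tally its weight.
  m = 00 → c = 0000000, weight = 0.
  m = 10 → c = 0110000, weight = 2.
  m = 01 → c = 0101111, weight = 5.
  m = 11 → c = 0011111, weight = 5.
Tally weights:
  weight 0: 1 codewords.
  weight 2: 1 codewords.
  weight 5: 2 codewords.
Minimum distance d = smallest w > 0 with A_w > 0 = 2.
Sanity: Σ A_w = 4 = 2^2 = 4 ✓.


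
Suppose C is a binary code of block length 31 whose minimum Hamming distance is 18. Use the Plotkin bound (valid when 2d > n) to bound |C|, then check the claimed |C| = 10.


Plotkin bound M ≤ 6; given |C| = 10 > bound (violated).

Check applicability: 2d = 36, n = 31.
2d − n = 5 > 0, so Plotkin applies.
Compute d/(2d−n) = 18/5 ≈ 3.6000.
⌊d/(2d−n)⌋ = 3.
Plotkin bound: M ≤ 2·3 = 6.
Given |C| = 10, check: VIOLATED.
This |C| is above the Plotkin bound, so no binary code with n = 31, d = 18 and 10 codewords exists.


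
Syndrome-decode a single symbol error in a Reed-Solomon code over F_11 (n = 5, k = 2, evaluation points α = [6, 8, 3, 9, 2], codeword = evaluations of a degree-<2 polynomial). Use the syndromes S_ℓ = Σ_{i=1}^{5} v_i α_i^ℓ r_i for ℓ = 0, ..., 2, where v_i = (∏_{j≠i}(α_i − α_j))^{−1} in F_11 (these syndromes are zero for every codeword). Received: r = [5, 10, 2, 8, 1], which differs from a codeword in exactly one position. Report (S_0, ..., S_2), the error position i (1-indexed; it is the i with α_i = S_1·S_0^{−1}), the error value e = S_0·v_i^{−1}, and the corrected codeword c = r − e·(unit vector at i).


S = (6, 4, 10), error at position 2, error magnitude e = 3, c = [5, 7, 2, 8, 1].

Step 1: column multipliers v_i = (∏_{j≠i}(α_i − α_j))^{−1} mod 11.
  i = 1 (α = 6): (6−8)(6−3)(6−9)(6−2) = (−2)·3·(−3)·4 = 72 ≡ 6, so v_1 = 6^{−1} = 2 (mod 11).
  i = 2 (α = 8): (8−6)(8−3)(8−9)(8−2) = 2·5·(−1)·6 = −60 ≡ 6, so v_2 = 6^{−1} = 2 (mod 11).
  i = 3 (α = 3): (3−6)(3−8)(3−9)(3−2) = (−3)·(−5)·(−6)·1 = −90 ≡ 9, so v_3 = 9^{−1} = 5 (mod 11).
  i = 4 (α = 9): (9−6)(9−8)(9−3)(9−2) = 3·1·6·7 = 126 ≡ 5, so v_4 = 5^{−1} = 9 (mod 11).
  i = 5 (α = 2): (2−6)(2−8)(2−3)(2−9) = (−4)·(−6)·(−1)·(−7) = 168 ≡ 3, so v_5 = 3^{−1} = 4 (mod 11).
  v = [2, 2, 5, 9, 4].
Step 2: syndromes of r = [5, 10, 2, 8, 1] (all sums mod 11).
  S_0 = Σ v_i r_i = 2·5 + 2·10 + 5·2 + 9·8 + 4·1 = 116 ≡ 6.
  S_1 = Σ v_i α_i r_i = 2·6·5 + 2·8·10 + 5·3·2 + 9·9·8 + 4·2·1 = 906 ≡ 4.
  α_i^2 mod 11 = [3, 9, 9, 4, 4].
  S_2 = Σ v_i α_i^2 r_i = 2·3·5 + 2·9·10 + 5·9·2 + 9·4·8 + 4·4·1 = 604 ≡ 10.
  S = (6, 4, 10) ≠ 0, so r is not a codeword (an error is present).
Step 3: locate the error. For a single error e at position i, S_ℓ = v_i·e·α_i^ℓ, so α_err = S_1/S_0.
  S_0^{−1} = 6^{−1} = 2 (mod 11), so α_err = 4·2 = 8 ≡ 8 = α_2. Error position i = 2.
  Consistency check: S_2/S_1 = 10·3 = 30 ≡ 8 = α_err ✓ (single-error assumption holds).
Step 4: error magnitude e = S_0/v_2 = S_0·∏_{j≠2}(α_2 − α_j) = 6·6 = 36 ≡ 3 (mod 11).
Step 5: correct position 2: c_2 = r_2 − e = 10 − 3 ≡ 7 (mod 11). Hence c = [5, 7, 2, 8, 1].
  Check: interpolating c through the α_i gives m(x) = 10 + 1·x (degree < 2) with m(α_i) = c_i for every i, so c is indeed a codeword.


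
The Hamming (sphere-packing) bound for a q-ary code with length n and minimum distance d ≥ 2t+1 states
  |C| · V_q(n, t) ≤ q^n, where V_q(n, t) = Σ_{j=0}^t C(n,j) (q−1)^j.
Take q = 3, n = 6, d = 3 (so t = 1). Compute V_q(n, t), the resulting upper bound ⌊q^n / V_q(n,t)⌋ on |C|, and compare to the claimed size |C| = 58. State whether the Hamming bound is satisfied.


V_q(n, t) = 13, q^n = 729, Hamming bound = 56, |C| = 58 > bound (violated).

Step 1: Compute V_q(n, t) = Σ_{j=0}^1 C(n, j) (q−1)^j.
  j = 0: C(6,0)·(2)^0 = 1·1 = 1.
  j = 1: C(6,1)·(2)^1 = 6·2 = 12.
  V_q(n, t) = 1 + 12 = 13.
Step 2: q^n = 3^6 = 729.
Step 3: Hamming bound ⌊q^n / V_q(n,t)⌋ = ⌊729/13⌋ = 56.
Step 4: Compare |C| = 58 to 56: violated.
The claimed |C| lies above the Hamming bound, so no 3-ary code of length 6 with d ≥ 3 can have 58 codewords.


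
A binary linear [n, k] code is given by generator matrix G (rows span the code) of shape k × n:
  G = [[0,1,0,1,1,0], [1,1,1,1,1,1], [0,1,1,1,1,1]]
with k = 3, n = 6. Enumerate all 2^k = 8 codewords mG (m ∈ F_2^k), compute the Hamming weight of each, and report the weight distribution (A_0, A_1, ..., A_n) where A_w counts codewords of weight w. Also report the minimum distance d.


Weight distribution: A_0 = 1, A_1 = 1, A_2 = 1, A_3 = 2, A_4 = 1, A_5 = 1, A_6 = 1. Minimum distance d = 1.

Enumerate all 2^3 = 8 messages m ∈ F_2^3.
For each, compute codeword c = mG in F_2^6, then tally its weight.
  m = 000 → c = 000000, weight = 0.
  m = 100 → c = 010110, weight = 3.
  m = 010 → c = 111111, weight = 6.
  m = 110 → c = 101001, weight = 3.
  m = 001 → c = 011111, weight = 5.
  m = 101 → c = 001001, weight = 2.
  m = 011 → c = 100000, weight = 1.
  m = 111 → c = 110110, weight = 4.
Tally weights:
  weight 0: 1 codewords.
  weight 1: 1 codewords.
  weight 2: 1 codewords.
  weight 3: 2 codewords.
  weight 4: 1 codewords.
  weight 5: 1 codewords.
  weight 6: 1 codewords.
Minimum distance d = smallest w > 0 with A_w > 0 = 1.
Sanity: Σ A_w = 8 = 2^3 = 8 ✓.


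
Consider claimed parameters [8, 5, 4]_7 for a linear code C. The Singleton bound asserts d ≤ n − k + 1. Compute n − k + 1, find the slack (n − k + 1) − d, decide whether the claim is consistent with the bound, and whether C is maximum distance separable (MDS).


Singleton RHS = n − k + 1 = 4, slack = 0, bound satisfied, MDS.

Singleton bound: d ≤ n − k + 1.
Here n = 8, k = 5, so n − k + 1 = 4.
Given d = 4, check d ≤ 4: YES.
Slack = (n − k + 1) − d = 0.
The code is MDS (slack = 0).
Description: the claimed parameters are [8, 5, 4]_7; such a code would be MDS (meets Singleton bound).


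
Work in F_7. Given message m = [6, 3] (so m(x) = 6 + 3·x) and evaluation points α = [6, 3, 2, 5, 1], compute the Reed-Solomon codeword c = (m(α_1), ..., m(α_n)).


c = [3, 1, 5, 0, 2]

Message polynomial: m(x) = 6 + 3·x (mod 7).
For each evaluation point α_i, compute m(α_i) mod 7:
  α_1 = 6: Horner steps 3 → 3, so m(6) = 3.
  α_2 = 3: Horner steps 3 → 1, so m(3) = 1.
  α_3 = 2: Horner steps 3 → 5, so m(2) = 5.
  α_4 = 5: Horner steps 3 → 0, so m(5) = 0.
  α_5 = 1: Horner steps 3 → 2, so m(1) = 2.
Codeword c = [3, 1, 5, 0, 2] ∈ F_7^5.


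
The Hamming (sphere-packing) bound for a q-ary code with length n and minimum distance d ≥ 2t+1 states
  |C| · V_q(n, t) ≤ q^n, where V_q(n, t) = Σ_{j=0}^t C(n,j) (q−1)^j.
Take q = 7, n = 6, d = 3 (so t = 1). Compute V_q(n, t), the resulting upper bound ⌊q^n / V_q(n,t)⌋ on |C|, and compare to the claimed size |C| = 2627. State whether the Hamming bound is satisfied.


V_q(n, t) = 37, q^n = 117649, Hamming bound = 3179, |C| = 2627 ≤ bound (satisfied).

Step 1: Compute V_q(n, t) = Σ_{j=0}^1 C(n, j) (q−1)^j.
  j = 0: C(6,0)·(6)^0 = 1·1 = 1.
  j = 1: C(6,1)·(6)^1 = 6·6 = 36.
  V_q(n, t) = 1 + 36 = 37.
Step 2: q^n = 7^6 = 117649.
Step 3: Hamming bound ⌊q^n / V_q(n,t)⌋ = ⌊117649/37⌋ = 3179.
Step 4: Compare |C| = 2627 to 3179: satisfied.
The claimed |C| lies below the Hamming bound.


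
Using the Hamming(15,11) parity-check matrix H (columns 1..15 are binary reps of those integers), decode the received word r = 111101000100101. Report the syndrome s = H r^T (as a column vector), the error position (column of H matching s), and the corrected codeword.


s = (1, 0, 1, 0)^T, error position = 10, corrected codeword c = 111101000000101

Compute s = H r^T mod 2 one row at a time:
  s_1 = 0 + 0 + 1 + 0 + 0 + 1 + 0 + 1 = 3 ≡ 1 (mod 2).
  s_2 = 1 + 0 + 1 + 0 + 0 + 1 + 0 + 1 = 4 ≡ 0 (mod 2).
  s_3 = 1 + 1 + 1 + 0 + 1 + 0 + 0 + 1 = 5 ≡ 1 (mod 2).
  s_4 = 1 + 1 + 0 + 0 + 0 + 0 + 1 + 1 = 4 ≡ 0 (mod 2).
s = (1, 0, 1, 0)^T — this equals column 10 of H (binary 1010), so error is at position 10.
Correct: flip bit 10 of r = 111101000100101 to get c = 111101000000101.


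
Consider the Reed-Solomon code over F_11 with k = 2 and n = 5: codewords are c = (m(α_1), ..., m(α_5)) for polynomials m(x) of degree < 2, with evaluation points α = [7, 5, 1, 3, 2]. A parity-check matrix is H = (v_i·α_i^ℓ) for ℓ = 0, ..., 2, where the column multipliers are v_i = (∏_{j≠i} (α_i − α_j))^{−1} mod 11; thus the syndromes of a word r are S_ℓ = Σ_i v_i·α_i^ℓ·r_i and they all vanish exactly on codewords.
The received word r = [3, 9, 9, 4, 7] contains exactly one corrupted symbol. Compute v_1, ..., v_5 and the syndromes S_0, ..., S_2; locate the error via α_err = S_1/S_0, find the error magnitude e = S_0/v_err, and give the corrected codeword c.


S = (8, 8, 8), error at position 3, error magnitude e = 10, c = [3, 9, 10, 4, 7].

Step 1: column multipliers v_i = (∏_{j≠i}(α_i − α_j))^{−1} mod 11.
  i = 1 (α = 7): (7−5)(7−1)(7−3)(7−2) = 2·6·4·5 = 240 ≡ 9, so v_1 = 9^{−1} = 5 (mod 11).
  i = 2 (α = 5): (5−7)(5−1)(5−3)(5−2) = (−2)·4·2·3 = −48 ≡ 7, so v_2 = 7^{−1} = 8 (mod 11).
  i = 3 (α = 1): (1−7)(1−5)(1−3)(1−2) = (−6)·(−4)·(−2)·(−1) = 48 ≡ 4, so v_3 = 4^{−1} = 3 (mod 11).
  i = 4 (α = 3): (3−7)(3−5)(3−1)(3−2) = (−4)·(−2)·2·1 = 16 ≡ 5, so v_4 = 5^{−1} = 9 (mod 11).
  i = 5 (α = 2): (2−7)(2−5)(2−1)(2−3) = (−5)·(−3)·1·(−1) = −15 ≡ 7, so v_5 = 7^{−1} = 8 (mod 11).
  v = [5, 8, 3, 9, 8].
Step 2: syndromes of r = [3, 9, 9, 4, 7] (all sums mod 11).
  S_0 = Σ v_i r_i = 5·3 + 8·9 + 3·9 + 9·4 + 8·7 = 206 ≡ 8.
  S_1 = Σ v_i α_i r_i = 5·7·3 + 8·5·9 + 3·1·9 + 9·3·4 + 8·2·7 = 712 ≡ 8.
  α_i^2 mod 11 = [5, 3, 1, 9, 4].
  S_2 = Σ v_i α_i^2 r_i = 5·5·3 + 8·3·9 + 3·1·9 + 9·9·4 + 8·4·7 = 866 ≡ 8.
  S = (8, 8, 8) ≠ 0, so r is not a codeword (an error is present).
Step 3: locate the error. For a single error e at position i, S_ℓ = v_i·e·α_i^ℓ, so α_err = S_1/S_0.
  S_0^{−1} = 8^{−1} = 7 (mod 11), so α_err = 8·7 = 56 ≡ 1 = α_3. Error position i = 3.
  Consistency check: S_2/S_1 = 8·7 = 56 ≡ 1 = α_err ✓ (single-error assumption holds).
Step 4: error magnitude e = S_0/v_3 = S_0·∏_{j≠3}(α_3 − α_j) = 8·4 = 32 ≡ 10 (mod 11).
Step 5: correct position 3: c_3 = r_3 − e = 9 − 10 ≡ 10 (mod 11). Hence c = [3, 9, 10, 4, 7].
  Check: interpolating c through the α_i gives m(x) = 2 + 8·x (degree < 2) with m(α_i) = c_i for every i, so c is indeed a codeword.


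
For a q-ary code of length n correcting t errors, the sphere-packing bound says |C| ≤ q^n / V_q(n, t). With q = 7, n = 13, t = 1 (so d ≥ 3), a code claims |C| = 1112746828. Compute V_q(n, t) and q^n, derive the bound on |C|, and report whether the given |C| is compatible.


V_q(n, t) = 79, q^n = 96889010407, Hamming bound = 1226443169, |C| = 1112746828 ≤ bound (satisfied).

Step 1: Compute V_q(n, t) = Σ_{j=0}^1 C(n, j) (q−1)^j.
  j = 0: C(13,0)·(6)^0 = 1·1 = 1.
  j = 1: C(13,1)·(6)^1 = 13·6 = 78.
  V_q(n, t) = 1 + 78 = 79.
Step 2: q^n = 7^13 = 96889010407.
Step 3: Hamming bound ⌊q^n / V_q(n,t)⌋ = ⌊96889010407/79⌋ = 1226443169.
Step 4: Compare |C| = 1112746828 to 1226443169: satisfied.
The claimed |C| lies below the Hamming bound.


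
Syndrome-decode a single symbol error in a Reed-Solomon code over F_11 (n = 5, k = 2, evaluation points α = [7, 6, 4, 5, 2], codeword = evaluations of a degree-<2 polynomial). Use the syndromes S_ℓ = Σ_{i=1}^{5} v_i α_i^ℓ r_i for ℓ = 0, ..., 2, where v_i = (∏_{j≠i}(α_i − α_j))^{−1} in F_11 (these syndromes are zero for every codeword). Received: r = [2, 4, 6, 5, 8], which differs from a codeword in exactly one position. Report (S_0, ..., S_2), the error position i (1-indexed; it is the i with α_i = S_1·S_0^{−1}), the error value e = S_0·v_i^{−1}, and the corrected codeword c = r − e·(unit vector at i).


S = (4, 6, 9), error at position 1, error magnitude e = 10, c = [3, 4, 6, 5, 8].

Step 1: column multipliers v_i = (∏_{j≠i}(α_i − α_j))^{−1} mod 11.
  i = 1 (α = 7): (7−6)(7−4)(7−5)(7−2) = 1·3·2·5 = 30 ≡ 8, so v_1 = 8^{−1} = 7 (mod 11).
  i = 2 (α = 6): (6−7)(6−4)(6−5)(6−2) = (−1)·2·1·4 = −8 ≡ 3, so v_2 = 3^{−1} = 4 (mod 11).
  i = 3 (α = 4): (4−7)(4−6)(4−5)(4−2) = (−3)·(−2)·(−1)·2 = −12 ≡ 10, so v_3 = 10^{−1} = 10 (mod 11).
  i = 4 (α = 5): (5−7)(5−6)(5−4)(5−2) = (−2)·(−1)·1·3 = 6 ≡ 6, so v_4 = 6^{−1} = 2 (mod 11).
  i = 5 (α = 2): (2−7)(2−6)(2−4)(2−5) = (−5)·(−4)·(−2)·(−3) = 120 ≡ 10, so v_5 = 10^{−1} = 10 (mod 11).
  v = [7, 4, 10, 2, 10].
Step 2: syndromes of r = [2, 4, 6, 5, 8] (all sums mod 11).
  S_0 = Σ v_i r_i = 7·2 + 4·4 + 10·6 + 2·5 + 10·8 = 180 ≡ 4.
  S_1 = Σ v_i α_i r_i = 7·7·2 + 4·6·4 + 10·4·6 + 2·5·5 + 10·2·8 = 644 ≡ 6.
  α_i^2 mod 11 = [5, 3, 5, 3, 4].
  S_2 = Σ v_i α_i^2 r_i = 7·5·2 + 4·3·4 + 10·5·6 + 2·3·5 + 10·4·8 = 768 ≡ 9.
  S = (4, 6, 9) ≠ 0, so r is not a codeword (an error is present).
Step 3: locate the error. For a single error e at position i, S_ℓ = v_i·e·α_i^ℓ, so α_err = S_1/S_0.
  S_0^{−1} = 4^{−1} = 3 (mod 11), so α_err = 6·3 = 18 ≡ 7 = α_1. Error position i = 1.
  Consistency check: S_2/S_1 = 9·2 = 18 ≡ 7 = α_err ✓ (single-error assumption holds).
Step 4: error magnitude e = S_0/v_1 = S_0·∏_{j≠1}(α_1 − α_j) = 4·8 = 32 ≡ 10 (mod 11).
Step 5: correct position 1: c_1 = r_1 − e = 2 − 10 ≡ 3 (mod 11). Hence c = [3, 4, 6, 5, 8].
  Check: interpolating c through the α_i gives m(x) = 10 + 10·x (degree < 2) with m(α_i) = c_i for every i, so c is indeed a codeword.


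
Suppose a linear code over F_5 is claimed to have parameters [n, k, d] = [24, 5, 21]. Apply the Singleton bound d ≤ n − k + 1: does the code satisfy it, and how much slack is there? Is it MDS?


Singleton RHS = n − k + 1 = 20, slack = -1, bound violated (no such code; not MDS).

Singleton bound: d ≤ n − k + 1.
Here n = 24, k = 5, so n − k + 1 = 20.
Given d = 21, check d ≤ 20: NO.
Slack = (n − k + 1) − d = -1.
The slack is negative: d = 21 exceeds n − k + 1 = 20 by 1, so the Singleton bound is violated and no linear [24, 5, 21]_5 code can exist. In particular it is not MDS (MDS requires d = n − k + 1 exactly).
Description: the claimed parameters are [24, 5, 21]_5; such a code would be impossible (violates the Singleton bound).


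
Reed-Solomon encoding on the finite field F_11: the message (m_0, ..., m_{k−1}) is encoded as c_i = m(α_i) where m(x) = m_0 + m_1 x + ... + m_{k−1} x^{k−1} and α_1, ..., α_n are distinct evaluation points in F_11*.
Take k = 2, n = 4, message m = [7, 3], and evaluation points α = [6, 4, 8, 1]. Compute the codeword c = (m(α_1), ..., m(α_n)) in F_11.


c = [3, 8, 9, 10]

Message polynomial: m(x) = 7 + 3·x (mod 11).
For each evaluation point α_i, compute m(α_i) mod 11:
  α_1 = 6: Horner steps 3 → 3, so m(6) = 3.
  α_2 = 4: Horner steps 3 → 8, so m(4) = 8.
  α_3 = 8: Horner steps 3 → 9, so m(8) = 9.
  α_4 = 1: Horner steps 3 → 10, so m(1) = 10.
Codeword c = [3, 8, 9, 10] ∈ F_11^4.


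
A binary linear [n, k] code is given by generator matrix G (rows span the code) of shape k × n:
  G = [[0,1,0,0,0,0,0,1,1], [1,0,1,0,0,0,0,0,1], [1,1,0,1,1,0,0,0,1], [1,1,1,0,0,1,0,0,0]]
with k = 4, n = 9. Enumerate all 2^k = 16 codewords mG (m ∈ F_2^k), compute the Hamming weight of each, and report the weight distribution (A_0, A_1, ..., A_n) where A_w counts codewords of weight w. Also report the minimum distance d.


Weight distribution: A_0 = 1, A_2 = 1, A_3 = 3, A_4 = 5, A_5 = 4, A_6 = 1, A_7 = 1. Minimum distance d = 2.

Enumerate all 2^4 = 16 messages m ∈ F_2^4.
For each, compute codeword c = mG in F_2^9, then tally its weight.
  m = 0000 → c = 000000000, weight = 0.
  m = 1000 → c = 010000011, weight = 3.
  m = 0100 → c = 101000001, weight = 3.
  m = 1100 → c = 111000010, weight = 4.
  m = 0010 → c = 110110001, weight = 5.
  m = 1010 → c = 100110010, weight = 4.
  m = 0110 → c = 011110000, weight = 4.
  m = 1110 → c = 001110011, weight = 5.
  m = 0001 → c = 111001000, weight = 4.
  m = 1001 → c = 101001011, weight = 5.
  m = 0101 → c = 010001001, weight = 3.
  m = 1101 → c = 000001010, weight = 2.
  m = 0011 → c = 001111001, weight = 5.
  m = 1011 → c = 011111010, weight = 6.
  m = 0111 → c = 100111000, weight = 4.
  m = 1111 → c = 110111011, weight = 7.
Tally weights:
  weight 0: 1 codewords.
  weight 2: 1 codewords.
  weight 3: 3 codewords.
  weight 4: 5 codewords.
  weight 5: 4 codewords.
  weight 6: 1 codewords.
  weight 7: 1 codewords.
Minimum distance d = smallest w > 0 with A_w > 0 = 2.
Sanity: Σ A_w = 16 = 2^4 = 16 ✓.


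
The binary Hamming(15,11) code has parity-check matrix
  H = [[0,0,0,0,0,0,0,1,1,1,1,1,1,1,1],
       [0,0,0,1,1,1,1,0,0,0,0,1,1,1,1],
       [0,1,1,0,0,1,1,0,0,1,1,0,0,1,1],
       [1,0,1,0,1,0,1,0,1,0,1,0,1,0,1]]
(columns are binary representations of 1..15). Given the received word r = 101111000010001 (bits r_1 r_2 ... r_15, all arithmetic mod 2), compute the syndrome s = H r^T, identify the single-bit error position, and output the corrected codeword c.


s = (0, 0, 0, 1)^T, error position = 1, corrected codeword c = 001111000010001

Compute s = H r^T mod 2 one row at a time:
  s_1 = 0 + 0 + 0 + 1 + 0 + 0 + 0 + 1 = 2 ≡ 0 (mod 2).
  s_2 = 1 + 1 + 1 + 0 + 0 + 0 + 0 + 1 = 4 ≡ 0 (mod 2).
  s_3 = 0 + 1 + 1 + 0 + 0 + 1 + 0 + 1 = 4 ≡ 0 (mod 2).
  s_4 = 1 + 1 + 1 + 0 + 0 + 1 + 0 + 1 = 5 ≡ 1 (mod 2).
s = (0, 0, 0, 1)^T — this equals column 1 of H (binary 0001), so error is at position 1.
Correct: flip bit 1 of r = 101111000010001 to get c = 001111000010001.
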